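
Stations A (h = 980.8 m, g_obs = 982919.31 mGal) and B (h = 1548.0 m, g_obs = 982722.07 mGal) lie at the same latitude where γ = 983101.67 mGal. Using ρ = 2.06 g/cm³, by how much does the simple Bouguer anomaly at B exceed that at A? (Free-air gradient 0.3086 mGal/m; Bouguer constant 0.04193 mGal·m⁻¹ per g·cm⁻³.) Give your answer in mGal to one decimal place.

-71.2

Δg_SB(A) = 982919.31 − 983101.67 + 0.3086×980.8 − 0.04193×2.06×980.8 = 35.60 mGal
Δg_SB(B) = 982722.07 − 983101.67 + 0.3086×1548.0 − 0.04193×2.06×1548.0 = -35.60 mGal
Difference = -35.60 − (35.60) = -71.20 mGal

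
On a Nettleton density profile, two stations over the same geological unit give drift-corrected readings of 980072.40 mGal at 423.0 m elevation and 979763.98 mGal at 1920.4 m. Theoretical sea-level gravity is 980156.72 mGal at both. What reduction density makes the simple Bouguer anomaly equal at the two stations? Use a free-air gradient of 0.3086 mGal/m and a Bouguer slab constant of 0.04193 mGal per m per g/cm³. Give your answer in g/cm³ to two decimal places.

Δg_obs = 979763.98 − 980072.40 = -308.42 mGal over Δh = 1920.4 − 423.0 = 1497.4 m
Equal Bouguer anomalies ⇒ Δg_obs + (0.3086 − 0.04193ρ)·Δh = 0
0.3086 − 0.04193ρ = −Δg_obs/Δh = 0.20597
ρ = (0.3086 − 0.20597) / 0.04193 = 2.45 g/cm³

2.45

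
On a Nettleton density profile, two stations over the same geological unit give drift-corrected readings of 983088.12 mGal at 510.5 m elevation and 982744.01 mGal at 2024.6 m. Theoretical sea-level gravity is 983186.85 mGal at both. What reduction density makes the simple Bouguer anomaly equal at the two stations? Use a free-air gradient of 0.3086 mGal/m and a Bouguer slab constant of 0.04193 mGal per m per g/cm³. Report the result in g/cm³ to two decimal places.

1.94

Δg_obs = 982744.01 − 983088.12 = -344.11 mGal over Δh = 2024.6 − 510.5 = 1514.1 m
Equal Bouguer anomalies ⇒ Δg_obs + (0.3086 − 0.04193ρ)·Δh = 0
0.3086 − 0.04193ρ = −Δg_obs/Δh = 0.22727
ρ = (0.3086 − 0.22727) / 0.04193 = 1.94 g/cm³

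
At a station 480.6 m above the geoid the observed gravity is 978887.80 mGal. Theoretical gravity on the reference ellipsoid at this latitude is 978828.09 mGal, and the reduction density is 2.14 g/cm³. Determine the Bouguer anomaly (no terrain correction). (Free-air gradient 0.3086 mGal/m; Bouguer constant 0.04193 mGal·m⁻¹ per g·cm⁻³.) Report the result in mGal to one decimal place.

164.9

Free-air correction = 0.3086 × 480.6 = 148.31 mGal
Free-air anomaly = 978887.80 − 978828.09 + (148.31) = 208.02 mGal
Bouguer slab correction = 0.04193 × 2.14 × 480.6 = 43.12 mGal
Simple Bouguer anomaly = 208.02 − (43.12) = 164.90 mGal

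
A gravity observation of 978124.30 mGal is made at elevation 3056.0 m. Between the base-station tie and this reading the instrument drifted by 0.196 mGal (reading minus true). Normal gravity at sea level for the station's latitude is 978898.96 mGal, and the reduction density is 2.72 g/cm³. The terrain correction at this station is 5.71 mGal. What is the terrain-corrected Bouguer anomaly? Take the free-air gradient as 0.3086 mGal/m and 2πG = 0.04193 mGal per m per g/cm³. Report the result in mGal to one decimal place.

-174.6

Drift-corrected reading = 978124.30 − (0.196) = 978124.104 mGal
Free-air correction = 0.3086 × 3056.0 = 943.08 mGal
Free-air anomaly = 978124.104 − 978898.96 + (943.08) = 168.224 mGal
Bouguer slab correction = 0.04193 × 2.72 × 3056.0 = 348.54 mGal
Simple Bouguer anomaly = 168.224 − (348.54) = -180.316 mGal
Complete Bouguer anomaly = -180.316 + 5.71 = -174.606 mGal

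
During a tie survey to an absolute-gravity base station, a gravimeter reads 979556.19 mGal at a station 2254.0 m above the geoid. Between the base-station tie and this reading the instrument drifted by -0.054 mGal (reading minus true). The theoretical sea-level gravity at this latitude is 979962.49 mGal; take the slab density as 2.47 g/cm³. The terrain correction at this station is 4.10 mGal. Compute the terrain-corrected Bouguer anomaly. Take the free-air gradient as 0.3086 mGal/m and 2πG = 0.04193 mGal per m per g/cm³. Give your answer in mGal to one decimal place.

Drift-corrected reading = 979556.19 − (-0.054) = 979556.244 mGal
Free-air correction = 0.3086 × 2254.0 = 695.58 mGal
Free-air anomaly = 979556.244 − 979962.49 + (695.58) = 289.334 mGal
Bouguer slab correction = 0.04193 × 2.47 × 2254.0 = 233.44 mGal
Simple Bouguer anomaly = 289.334 − (233.44) = 55.894 mGal
Complete Bouguer anomaly = 55.894 + 4.10 = 59.994 mGal

60.0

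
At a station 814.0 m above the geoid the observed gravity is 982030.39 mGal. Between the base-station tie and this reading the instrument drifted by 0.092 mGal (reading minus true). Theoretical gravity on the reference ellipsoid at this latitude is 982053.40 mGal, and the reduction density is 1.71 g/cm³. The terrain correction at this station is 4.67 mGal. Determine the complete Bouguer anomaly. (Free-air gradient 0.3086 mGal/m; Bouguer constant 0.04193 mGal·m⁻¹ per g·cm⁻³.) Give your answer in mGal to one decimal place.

174.4

Drift-corrected reading = 982030.39 − (0.092) = 982030.298 mGal
Free-air correction = 0.3086 × 814.0 = 251.20 mGal
Free-air anomaly = 982030.298 − 982053.40 + (251.20) = 228.098 mGal
Bouguer slab correction = 0.04193 × 1.71 × 814.0 = 58.36 mGal
Simple Bouguer anomaly = 228.098 − (58.36) = 169.738 mGal
Complete Bouguer anomaly = 169.738 + 4.67 = 174.408 mGal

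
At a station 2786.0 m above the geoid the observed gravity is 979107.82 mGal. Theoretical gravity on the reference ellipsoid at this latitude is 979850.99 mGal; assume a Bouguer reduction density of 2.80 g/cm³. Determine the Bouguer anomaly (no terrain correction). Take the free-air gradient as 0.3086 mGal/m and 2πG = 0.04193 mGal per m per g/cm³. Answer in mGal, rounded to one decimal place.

Free-air correction = 0.3086 × 2786.0 = 859.76 mGal
Free-air anomaly = 979107.82 − 979850.99 + (859.76) = 116.59 mGal
Bouguer slab correction = 0.04193 × 2.80 × 2786.0 = 327.09 mGal
Simple Bouguer anomaly = 116.59 − (327.09) = -210.50 mGal

-210.5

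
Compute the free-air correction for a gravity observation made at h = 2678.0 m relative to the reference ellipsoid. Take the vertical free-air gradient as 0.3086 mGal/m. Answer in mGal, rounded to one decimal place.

Free-air correction = 0.3086 × 2678.0 = 826.4 mGal

826.4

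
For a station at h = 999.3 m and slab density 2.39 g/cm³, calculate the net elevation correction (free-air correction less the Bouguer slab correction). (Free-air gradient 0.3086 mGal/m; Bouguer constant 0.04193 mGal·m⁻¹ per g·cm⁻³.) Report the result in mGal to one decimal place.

Combined gradient = 0.3086 − 0.04193 × 2.39 = 0.2083873 mGal/m
Combined elevation correction = 0.2083873 × 999.3 = 208.2 mGal

208.2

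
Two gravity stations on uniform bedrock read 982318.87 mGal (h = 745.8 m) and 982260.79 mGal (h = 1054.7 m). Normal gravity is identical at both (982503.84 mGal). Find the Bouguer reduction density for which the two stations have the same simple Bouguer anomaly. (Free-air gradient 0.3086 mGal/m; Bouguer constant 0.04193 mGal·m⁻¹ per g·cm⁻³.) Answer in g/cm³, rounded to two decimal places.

Δg_obs = 982260.79 − 982318.87 = -58.08 mGal over Δh = 1054.7 − 745.8 = 308.9 m
Equal Bouguer anomalies ⇒ Δg_obs + (0.3086 − 0.04193ρ)·Δh = 0
0.3086 − 0.04193ρ = −Δg_obs/Δh = 0.18802
ρ = (0.3086 − 0.18802) / 0.04193 = 2.88 g/cm³

2.88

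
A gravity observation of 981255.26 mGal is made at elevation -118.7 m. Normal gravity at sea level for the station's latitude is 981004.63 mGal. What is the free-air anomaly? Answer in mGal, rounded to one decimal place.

Free-air correction = 0.3086 × -118.7 = -36.63 mGal
Free-air anomaly = 981255.26 − 981004.63 + (-36.63) = 214.00 mGal

214.0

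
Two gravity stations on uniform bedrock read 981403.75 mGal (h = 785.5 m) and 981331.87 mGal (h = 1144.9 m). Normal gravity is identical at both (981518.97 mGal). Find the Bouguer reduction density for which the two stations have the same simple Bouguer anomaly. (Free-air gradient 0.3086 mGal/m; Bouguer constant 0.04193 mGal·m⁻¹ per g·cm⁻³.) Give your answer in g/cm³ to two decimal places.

2.59

Δg_obs = 981331.87 − 981403.75 = -71.88 mGal over Δh = 1144.9 − 785.5 = 359.4 m
Equal Bouguer anomalies ⇒ Δg_obs + (0.3086 − 0.04193ρ)·Δh = 0
0.3086 − 0.04193ρ = −Δg_obs/Δh = 0.20000
ρ = (0.3086 − 0.20000) / 0.04193 = 2.59 g/cm³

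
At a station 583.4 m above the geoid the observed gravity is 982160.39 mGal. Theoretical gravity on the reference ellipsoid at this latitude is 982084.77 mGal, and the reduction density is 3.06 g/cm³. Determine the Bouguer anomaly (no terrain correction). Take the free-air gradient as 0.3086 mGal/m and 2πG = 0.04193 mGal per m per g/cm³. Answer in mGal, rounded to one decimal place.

Free-air correction = 0.3086 × 583.4 = 180.04 mGal
Free-air anomaly = 982160.39 − 982084.77 + (180.04) = 255.66 mGal
Bouguer slab correction = 0.04193 × 3.06 × 583.4 = 74.85 mGal
Simple Bouguer anomaly = 255.66 − (74.85) = 180.81 mGal

180.8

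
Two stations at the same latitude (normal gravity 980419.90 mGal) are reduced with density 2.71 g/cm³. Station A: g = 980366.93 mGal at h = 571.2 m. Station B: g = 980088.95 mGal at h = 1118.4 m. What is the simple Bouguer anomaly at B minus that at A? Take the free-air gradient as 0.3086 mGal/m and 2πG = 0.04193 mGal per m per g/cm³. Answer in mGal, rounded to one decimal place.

Δg_SB(A) = 980366.93 − 980419.90 + 0.3086×571.2 − 0.04193×2.71×571.2 = 58.40 mGal
Δg_SB(B) = 980088.95 − 980419.90 + 0.3086×1118.4 − 0.04193×2.71×1118.4 = -112.90 mGal
Difference = -112.90 − (58.40) = -171.30 mGal

-171.3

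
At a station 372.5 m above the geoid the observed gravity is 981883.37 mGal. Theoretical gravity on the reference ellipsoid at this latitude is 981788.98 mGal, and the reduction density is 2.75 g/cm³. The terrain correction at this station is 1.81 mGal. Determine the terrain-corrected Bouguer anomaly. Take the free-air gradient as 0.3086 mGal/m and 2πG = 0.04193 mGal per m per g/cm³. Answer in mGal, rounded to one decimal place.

168.2

Free-air correction = 0.3086 × 372.5 = 114.95 mGal
Free-air anomaly = 981883.37 − 981788.98 + (114.95) = 209.34 mGal
Bouguer slab correction = 0.04193 × 2.75 × 372.5 = 42.95 mGal
Simple Bouguer anomaly = 209.34 − (42.95) = 166.39 mGal
Complete Bouguer anomaly = 166.39 + 1.81 = 168.20 mGal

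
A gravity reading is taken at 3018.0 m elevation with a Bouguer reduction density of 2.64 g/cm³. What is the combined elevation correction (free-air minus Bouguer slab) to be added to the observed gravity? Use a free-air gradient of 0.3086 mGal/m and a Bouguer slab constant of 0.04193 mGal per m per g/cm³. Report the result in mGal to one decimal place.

597.3

Combined gradient = 0.3086 − 0.04193 × 2.64 = 0.1979048 mGal/m
Combined elevation correction = 0.1979048 × 3018.0 = 597.3 mGal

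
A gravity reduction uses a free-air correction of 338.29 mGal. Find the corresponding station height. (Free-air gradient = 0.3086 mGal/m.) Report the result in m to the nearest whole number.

h = 338.29 / 0.3086 = 1096.21 m

1096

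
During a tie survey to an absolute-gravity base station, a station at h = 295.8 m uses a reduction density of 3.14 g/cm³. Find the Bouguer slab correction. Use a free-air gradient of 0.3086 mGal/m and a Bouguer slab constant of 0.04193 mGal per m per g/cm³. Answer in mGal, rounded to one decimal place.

38.9

Bouguer slab correction = 0.04193 × 3.14 × 295.8 = 38.9 mGal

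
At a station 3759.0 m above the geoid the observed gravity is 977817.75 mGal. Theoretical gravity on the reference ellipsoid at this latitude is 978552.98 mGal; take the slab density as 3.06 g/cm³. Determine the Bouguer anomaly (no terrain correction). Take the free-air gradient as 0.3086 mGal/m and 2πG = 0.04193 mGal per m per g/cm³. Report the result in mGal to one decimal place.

-57.5

Free-air correction = 0.3086 × 3759.0 = 1160.03 mGal
Free-air anomaly = 977817.75 − 978552.98 + (1160.03) = 424.80 mGal
Bouguer slab correction = 0.04193 × 3.06 × 3759.0 = 482.30 mGal
Simple Bouguer anomaly = 424.80 − (482.30) = -57.50 mGal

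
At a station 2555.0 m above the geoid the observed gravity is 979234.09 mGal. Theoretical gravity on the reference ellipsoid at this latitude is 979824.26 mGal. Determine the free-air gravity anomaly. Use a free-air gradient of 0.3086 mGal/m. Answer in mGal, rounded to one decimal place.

198.3

Free-air correction = 0.3086 × 2555.0 = 788.47 mGal
Free-air anomaly = 979234.09 − 979824.26 + (788.47) = 198.30 mGal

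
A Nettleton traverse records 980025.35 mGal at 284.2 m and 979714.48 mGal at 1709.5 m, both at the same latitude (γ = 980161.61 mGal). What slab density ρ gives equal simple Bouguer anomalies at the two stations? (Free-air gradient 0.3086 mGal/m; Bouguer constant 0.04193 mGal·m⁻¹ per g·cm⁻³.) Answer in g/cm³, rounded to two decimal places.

2.16

Δg_obs = 979714.48 − 980025.35 = -310.87 mGal over Δh = 1709.5 − 284.2 = 1425.3 m
Equal Bouguer anomalies ⇒ Δg_obs + (0.3086 − 0.04193ρ)·Δh = 0
0.3086 − 0.04193ρ = −Δg_obs/Δh = 0.21811
ρ = (0.3086 − 0.21811) / 0.04193 = 2.16 g/cm³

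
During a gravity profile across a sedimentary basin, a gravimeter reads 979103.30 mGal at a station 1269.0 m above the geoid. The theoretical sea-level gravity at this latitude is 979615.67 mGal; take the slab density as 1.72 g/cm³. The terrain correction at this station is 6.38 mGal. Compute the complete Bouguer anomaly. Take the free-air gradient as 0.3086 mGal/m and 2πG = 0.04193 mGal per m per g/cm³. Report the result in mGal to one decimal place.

Free-air correction = 0.3086 × 1269.0 = 391.61 mGal
Free-air anomaly = 979103.30 − 979615.67 + (391.61) = -120.76 mGal
Bouguer slab correction = 0.04193 × 1.72 × 1269.0 = 91.52 mGal
Simple Bouguer anomaly = -120.76 − (91.52) = -212.28 mGal
Complete Bouguer anomaly = -212.28 + 6.38 = -205.90 mGal

-205.9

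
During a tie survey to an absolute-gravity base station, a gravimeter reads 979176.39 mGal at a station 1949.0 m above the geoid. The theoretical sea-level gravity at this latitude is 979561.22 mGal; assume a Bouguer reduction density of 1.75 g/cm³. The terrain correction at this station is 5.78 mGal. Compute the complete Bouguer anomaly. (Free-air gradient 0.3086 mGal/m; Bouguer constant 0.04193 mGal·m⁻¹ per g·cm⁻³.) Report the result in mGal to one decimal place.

79.4

Free-air correction = 0.3086 × 1949.0 = 601.46 mGal
Free-air anomaly = 979176.39 − 979561.22 + (601.46) = 216.63 mGal
Bouguer slab correction = 0.04193 × 1.75 × 1949.0 = 143.01 mGal
Simple Bouguer anomaly = 216.63 − (143.01) = 73.62 mGal
Complete Bouguer anomaly = 73.62 + 5.78 = 79.40 mGal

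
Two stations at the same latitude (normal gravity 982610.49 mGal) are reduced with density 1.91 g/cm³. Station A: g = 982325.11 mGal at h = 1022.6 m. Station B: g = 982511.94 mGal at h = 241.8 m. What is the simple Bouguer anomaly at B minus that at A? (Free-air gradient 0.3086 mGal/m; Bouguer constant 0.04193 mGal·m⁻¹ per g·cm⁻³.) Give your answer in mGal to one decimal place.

Δg_SB(A) = 982325.11 − 982610.49 + 0.3086×1022.6 − 0.04193×1.91×1022.6 = -51.70 mGal
Δg_SB(B) = 982511.94 − 982610.49 + 0.3086×241.8 − 0.04193×1.91×241.8 = -43.30 mGal
Difference = -43.30 − (-51.70) = 8.40 mGal

8.4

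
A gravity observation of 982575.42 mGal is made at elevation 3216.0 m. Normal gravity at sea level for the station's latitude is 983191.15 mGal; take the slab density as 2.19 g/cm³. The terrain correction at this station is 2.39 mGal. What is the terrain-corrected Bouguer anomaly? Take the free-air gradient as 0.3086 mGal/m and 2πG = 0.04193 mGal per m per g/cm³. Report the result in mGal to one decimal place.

83.8

Free-air correction = 0.3086 × 3216.0 = 992.46 mGal
Free-air anomaly = 982575.42 − 983191.15 + (992.46) = 376.73 mGal
Bouguer slab correction = 0.04193 × 2.19 × 3216.0 = 295.31 mGal
Simple Bouguer anomaly = 376.73 − (295.31) = 81.42 mGal
Complete Bouguer anomaly = 81.42 + 2.39 = 83.81 mGal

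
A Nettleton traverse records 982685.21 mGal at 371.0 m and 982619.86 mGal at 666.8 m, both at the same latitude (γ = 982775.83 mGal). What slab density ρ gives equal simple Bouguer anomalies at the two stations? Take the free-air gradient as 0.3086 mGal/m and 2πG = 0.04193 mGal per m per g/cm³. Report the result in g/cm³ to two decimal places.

2.09

Δg_obs = 982619.86 − 982685.21 = -65.35 mGal over Δh = 666.8 − 371.0 = 295.8 m
Equal Bouguer anomalies ⇒ Δg_obs + (0.3086 − 0.04193ρ)·Δh = 0
0.3086 − 0.04193ρ = −Δg_obs/Δh = 0.22093
ρ = (0.3086 − 0.22093) / 0.04193 = 2.09 g/cm³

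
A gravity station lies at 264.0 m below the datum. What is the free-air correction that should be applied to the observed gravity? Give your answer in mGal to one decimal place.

Free-air correction = 0.3086 × -264.0 = -81.5 mGal

-81.5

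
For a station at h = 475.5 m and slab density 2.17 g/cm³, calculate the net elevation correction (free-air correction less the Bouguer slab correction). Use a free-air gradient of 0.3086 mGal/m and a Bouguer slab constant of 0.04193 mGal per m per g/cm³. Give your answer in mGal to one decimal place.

Combined gradient = 0.3086 − 0.04193 × 2.17 = 0.2176119 mGal/m
Combined elevation correction = 0.2176119 × 475.5 = 103.5 mGal

103.5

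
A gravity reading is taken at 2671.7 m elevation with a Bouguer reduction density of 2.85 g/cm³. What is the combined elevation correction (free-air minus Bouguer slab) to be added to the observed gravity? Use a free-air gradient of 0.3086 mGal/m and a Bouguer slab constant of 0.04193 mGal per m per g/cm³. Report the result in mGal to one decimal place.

Combined gradient = 0.3086 − 0.04193 × 2.85 = 0.1890995 mGal/m
Combined elevation correction = 0.1890995 × 2671.7 = 505.2 mGal

505.2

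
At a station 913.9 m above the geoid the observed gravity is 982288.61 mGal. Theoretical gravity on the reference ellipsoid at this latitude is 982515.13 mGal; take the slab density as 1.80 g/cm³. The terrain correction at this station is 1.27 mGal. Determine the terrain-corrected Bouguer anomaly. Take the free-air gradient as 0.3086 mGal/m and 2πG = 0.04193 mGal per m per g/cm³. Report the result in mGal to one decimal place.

-12.2

Free-air correction = 0.3086 × 913.9 = 282.03 mGal
Free-air anomaly = 982288.61 − 982515.13 + (282.03) = 55.51 mGal
Bouguer slab correction = 0.04193 × 1.80 × 913.9 = 68.98 mGal
Simple Bouguer anomaly = 55.51 − (68.98) = -13.47 mGal
Complete Bouguer anomaly = -13.47 + 1.27 = -12.20 mGal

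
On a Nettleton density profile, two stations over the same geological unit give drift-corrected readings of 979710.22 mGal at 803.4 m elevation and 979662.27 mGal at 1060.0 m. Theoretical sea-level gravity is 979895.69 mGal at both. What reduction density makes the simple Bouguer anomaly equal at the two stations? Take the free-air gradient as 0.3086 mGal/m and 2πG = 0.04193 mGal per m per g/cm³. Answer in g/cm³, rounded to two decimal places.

2.90

Δg_obs = 979662.27 − 979710.22 = -47.95 mGal over Δh = 1060.0 − 803.4 = 256.6 m
Equal Bouguer anomalies ⇒ Δg_obs + (0.3086 − 0.04193ρ)·Δh = 0
0.3086 − 0.04193ρ = −Δg_obs/Δh = 0.18687
ρ = (0.3086 − 0.18687) / 0.04193 = 2.90 g/cm³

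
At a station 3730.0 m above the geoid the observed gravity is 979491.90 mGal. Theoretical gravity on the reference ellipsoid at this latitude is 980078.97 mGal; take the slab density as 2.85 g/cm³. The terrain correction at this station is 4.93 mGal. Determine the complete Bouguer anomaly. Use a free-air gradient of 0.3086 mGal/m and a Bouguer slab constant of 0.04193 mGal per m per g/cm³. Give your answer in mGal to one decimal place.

123.2

Free-air correction = 0.3086 × 3730.0 = 1151.08 mGal
Free-air anomaly = 979491.90 − 980078.97 + (1151.08) = 564.01 mGal
Bouguer slab correction = 0.04193 × 2.85 × 3730.0 = 445.74 mGal
Simple Bouguer anomaly = 564.01 − (445.74) = 118.27 mGal
Complete Bouguer anomaly = 118.27 + 4.93 = 123.20 mGal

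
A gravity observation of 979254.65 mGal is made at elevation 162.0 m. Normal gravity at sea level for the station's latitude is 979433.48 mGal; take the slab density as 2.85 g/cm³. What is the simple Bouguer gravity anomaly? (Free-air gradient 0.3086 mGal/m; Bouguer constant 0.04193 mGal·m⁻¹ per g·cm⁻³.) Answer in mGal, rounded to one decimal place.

Free-air correction = 0.3086 × 162.0 = 49.99 mGal
Free-air anomaly = 979254.65 − 979433.48 + (49.99) = -128.84 mGal
Bouguer slab correction = 0.04193 × 2.85 × 162.0 = 19.36 mGal
Simple Bouguer anomaly = -128.84 − (19.36) = -148.20 mGal

-148.2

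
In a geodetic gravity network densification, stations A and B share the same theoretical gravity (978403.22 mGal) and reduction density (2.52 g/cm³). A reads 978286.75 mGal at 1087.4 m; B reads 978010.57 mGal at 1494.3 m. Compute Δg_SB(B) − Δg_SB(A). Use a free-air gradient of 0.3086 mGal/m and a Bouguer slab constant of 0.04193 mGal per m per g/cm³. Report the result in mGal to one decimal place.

-193.6

Δg_SB(A) = 978286.75 − 978403.22 + 0.3086×1087.4 − 0.04193×2.52×1087.4 = 104.20 mGal
Δg_SB(B) = 978010.57 − 978403.22 + 0.3086×1494.3 − 0.04193×2.52×1494.3 = -89.40 mGal
Difference = -89.40 − (104.20) = -193.60 mGal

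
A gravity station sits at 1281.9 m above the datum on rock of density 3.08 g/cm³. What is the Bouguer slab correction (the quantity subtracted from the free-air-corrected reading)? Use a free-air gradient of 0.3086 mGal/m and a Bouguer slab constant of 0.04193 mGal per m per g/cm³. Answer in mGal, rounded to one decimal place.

165.6

Bouguer slab correction = 0.04193 × 3.08 × 1281.9 = 165.6 mGal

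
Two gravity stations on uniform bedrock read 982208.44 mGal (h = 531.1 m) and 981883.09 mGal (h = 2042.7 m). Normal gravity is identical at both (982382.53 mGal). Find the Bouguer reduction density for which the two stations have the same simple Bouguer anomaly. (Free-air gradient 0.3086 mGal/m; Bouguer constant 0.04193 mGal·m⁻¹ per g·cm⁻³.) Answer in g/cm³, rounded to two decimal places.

2.23

Δg_obs = 981883.09 − 982208.44 = -325.35 mGal over Δh = 2042.7 − 531.1 = 1511.6 m
Equal Bouguer anomalies ⇒ Δg_obs + (0.3086 − 0.04193ρ)·Δh = 0
0.3086 − 0.04193ρ = −Δg_obs/Δh = 0.21524
ρ = (0.3086 − 0.21524) / 0.04193 = 2.23 g/cm³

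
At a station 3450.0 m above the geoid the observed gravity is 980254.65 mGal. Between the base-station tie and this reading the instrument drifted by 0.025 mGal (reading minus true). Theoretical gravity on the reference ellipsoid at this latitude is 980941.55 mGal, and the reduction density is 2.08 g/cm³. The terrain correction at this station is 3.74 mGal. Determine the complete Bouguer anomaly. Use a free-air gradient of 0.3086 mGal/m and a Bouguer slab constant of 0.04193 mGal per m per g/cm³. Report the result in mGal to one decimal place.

80.6

Drift-corrected reading = 980254.65 − (0.025) = 980254.625 mGal
Free-air correction = 0.3086 × 3450.0 = 1064.67 mGal
Free-air anomaly = 980254.625 − 980941.55 + (1064.67) = 377.745 mGal
Bouguer slab correction = 0.04193 × 2.08 × 3450.0 = 300.89 mGal
Simple Bouguer anomaly = 377.745 − (300.89) = 76.855 mGal
Complete Bouguer anomaly = 76.855 + 3.74 = 80.595 mGal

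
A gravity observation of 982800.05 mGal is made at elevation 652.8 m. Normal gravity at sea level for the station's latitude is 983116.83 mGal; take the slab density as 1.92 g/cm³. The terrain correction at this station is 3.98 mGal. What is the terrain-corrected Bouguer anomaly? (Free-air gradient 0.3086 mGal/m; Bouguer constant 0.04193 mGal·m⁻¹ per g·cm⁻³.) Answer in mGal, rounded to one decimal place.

-163.9

Free-air correction = 0.3086 × 652.8 = 201.45 mGal
Free-air anomaly = 982800.05 − 983116.83 + (201.45) = -115.33 mGal
Bouguer slab correction = 0.04193 × 1.92 × 652.8 = 52.55 mGal
Simple Bouguer anomaly = -115.33 − (52.55) = -167.88 mGal
Complete Bouguer anomaly = -167.88 + 3.98 = -163.90 mGal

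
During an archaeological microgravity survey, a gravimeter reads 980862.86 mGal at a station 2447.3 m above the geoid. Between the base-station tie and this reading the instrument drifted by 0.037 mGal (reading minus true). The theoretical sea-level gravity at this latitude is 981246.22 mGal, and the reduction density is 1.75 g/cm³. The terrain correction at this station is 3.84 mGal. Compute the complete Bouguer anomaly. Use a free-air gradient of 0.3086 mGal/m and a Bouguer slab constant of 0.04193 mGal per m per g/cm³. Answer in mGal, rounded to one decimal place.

Drift-corrected reading = 980862.86 − (0.037) = 980862.823 mGal
Free-air correction = 0.3086 × 2447.3 = 755.24 mGal
Free-air anomaly = 980862.823 − 981246.22 + (755.24) = 371.843 mGal
Bouguer slab correction = 0.04193 × 1.75 × 2447.3 = 179.58 mGal
Simple Bouguer anomaly = 371.843 − (179.58) = 192.263 mGal
Complete Bouguer anomaly = 192.263 + 3.84 = 196.103 mGal

196.1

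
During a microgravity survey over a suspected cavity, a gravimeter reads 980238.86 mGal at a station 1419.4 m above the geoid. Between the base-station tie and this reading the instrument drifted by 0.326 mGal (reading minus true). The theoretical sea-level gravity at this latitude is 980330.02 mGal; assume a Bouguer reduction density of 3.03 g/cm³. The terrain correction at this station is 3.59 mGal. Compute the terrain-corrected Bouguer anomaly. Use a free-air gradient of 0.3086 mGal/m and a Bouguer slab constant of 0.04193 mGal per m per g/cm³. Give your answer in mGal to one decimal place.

Drift-corrected reading = 980238.86 − (0.326) = 980238.534 mGal
Free-air correction = 0.3086 × 1419.4 = 438.03 mGal
Free-air anomaly = 980238.534 − 980330.02 + (438.03) = 346.544 mGal
Bouguer slab correction = 0.04193 × 3.03 × 1419.4 = 180.33 mGal
Simple Bouguer anomaly = 346.544 − (180.33) = 166.214 mGal
Complete Bouguer anomaly = 166.214 + 3.59 = 169.804 mGal

169.8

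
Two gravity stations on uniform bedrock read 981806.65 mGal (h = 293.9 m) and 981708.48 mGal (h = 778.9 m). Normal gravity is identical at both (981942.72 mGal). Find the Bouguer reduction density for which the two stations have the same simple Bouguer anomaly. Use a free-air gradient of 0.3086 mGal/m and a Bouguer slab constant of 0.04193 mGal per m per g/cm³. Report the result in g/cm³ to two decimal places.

2.53

Δg_obs = 981708.48 − 981806.65 = -98.17 mGal over Δh = 778.9 − 293.9 = 485.0 m
Equal Bouguer anomalies ⇒ Δg_obs + (0.3086 − 0.04193ρ)·Δh = 0
0.3086 − 0.04193ρ = −Δg_obs/Δh = 0.20241
ρ = (0.3086 − 0.20241) / 0.04193 = 2.53 g/cm³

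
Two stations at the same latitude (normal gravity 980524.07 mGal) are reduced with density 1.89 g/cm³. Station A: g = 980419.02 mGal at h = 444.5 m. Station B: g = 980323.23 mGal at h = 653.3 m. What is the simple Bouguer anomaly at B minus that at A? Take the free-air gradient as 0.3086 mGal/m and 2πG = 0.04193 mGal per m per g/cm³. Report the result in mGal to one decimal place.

Δg_SB(A) = 980419.02 − 980524.07 + 0.3086×444.5 − 0.04193×1.89×444.5 = -3.10 mGal
Δg_SB(B) = 980323.23 − 980524.07 + 0.3086×653.3 − 0.04193×1.89×653.3 = -51.00 mGal
Difference = -51.00 − (-3.10) = -47.90 mGal

-47.9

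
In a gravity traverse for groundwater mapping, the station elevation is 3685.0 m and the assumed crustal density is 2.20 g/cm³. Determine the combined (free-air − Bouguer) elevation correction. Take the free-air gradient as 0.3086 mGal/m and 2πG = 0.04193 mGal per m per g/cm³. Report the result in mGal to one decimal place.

Combined gradient = 0.3086 − 0.04193 × 2.20 = 0.2163540 mGal/m
Combined elevation correction = 0.2163540 × 3685.0 = 797.3 mGal

797.3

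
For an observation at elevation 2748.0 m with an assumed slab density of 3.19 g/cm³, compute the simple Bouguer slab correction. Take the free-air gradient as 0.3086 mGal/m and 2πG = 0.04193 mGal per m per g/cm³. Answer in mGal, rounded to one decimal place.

367.6

Bouguer slab correction = 0.04193 × 3.19 × 2748.0 = 367.6 mGal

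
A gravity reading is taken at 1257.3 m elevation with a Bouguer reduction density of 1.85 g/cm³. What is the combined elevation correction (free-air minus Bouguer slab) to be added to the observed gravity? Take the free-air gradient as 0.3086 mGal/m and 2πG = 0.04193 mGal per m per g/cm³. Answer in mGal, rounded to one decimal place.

Combined gradient = 0.3086 − 0.04193 × 1.85 = 0.2310295 mGal/m
Combined elevation correction = 0.2310295 × 1257.3 = 290.5 mGal

290.5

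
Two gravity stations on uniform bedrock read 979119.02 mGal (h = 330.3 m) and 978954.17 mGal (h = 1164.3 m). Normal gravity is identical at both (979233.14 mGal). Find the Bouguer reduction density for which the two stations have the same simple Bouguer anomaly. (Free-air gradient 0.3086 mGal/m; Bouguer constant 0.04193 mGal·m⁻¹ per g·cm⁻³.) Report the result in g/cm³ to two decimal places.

Δg_obs = 978954.17 − 979119.02 = -164.85 mGal over Δh = 1164.3 − 330.3 = 834.0 m
Equal Bouguer anomalies ⇒ Δg_obs + (0.3086 − 0.04193ρ)·Δh = 0
0.3086 − 0.04193ρ = −Δg_obs/Δh = 0.19766
ρ = (0.3086 − 0.19766) / 0.04193 = 2.65 g/cm³

2.65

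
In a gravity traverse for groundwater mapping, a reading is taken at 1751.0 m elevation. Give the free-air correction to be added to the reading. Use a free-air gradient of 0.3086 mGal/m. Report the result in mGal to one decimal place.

540.4

Free-air correction = 0.3086 × 1751.0 = 540.4 mGal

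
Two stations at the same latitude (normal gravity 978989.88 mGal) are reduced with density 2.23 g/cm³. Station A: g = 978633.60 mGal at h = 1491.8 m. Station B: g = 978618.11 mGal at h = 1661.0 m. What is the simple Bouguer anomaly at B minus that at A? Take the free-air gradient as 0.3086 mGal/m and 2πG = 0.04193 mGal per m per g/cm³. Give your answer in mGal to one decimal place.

Δg_SB(A) = 978633.60 − 978989.88 + 0.3086×1491.8 − 0.04193×2.23×1491.8 = -35.40 mGal
Δg_SB(B) = 978618.11 − 978989.88 + 0.3086×1661.0 − 0.04193×2.23×1661.0 = -14.50 mGal
Difference = -14.50 − (-35.40) = 20.90 mGal

20.9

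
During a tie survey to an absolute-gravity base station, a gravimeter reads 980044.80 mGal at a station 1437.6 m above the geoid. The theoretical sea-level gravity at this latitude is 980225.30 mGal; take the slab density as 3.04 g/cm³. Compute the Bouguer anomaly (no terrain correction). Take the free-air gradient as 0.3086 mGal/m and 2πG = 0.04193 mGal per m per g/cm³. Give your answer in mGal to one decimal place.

Free-air correction = 0.3086 × 1437.6 = 443.64 mGal
Free-air anomaly = 980044.80 − 980225.30 + (443.64) = 263.14 mGal
Bouguer slab correction = 0.04193 × 3.04 × 1437.6 = 183.25 mGal
Simple Bouguer anomaly = 263.14 − (183.25) = 79.89 mGal

79.9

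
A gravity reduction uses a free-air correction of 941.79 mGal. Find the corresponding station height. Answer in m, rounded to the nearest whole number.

h = 941.79 / 0.3086 = 3051.81 m

3052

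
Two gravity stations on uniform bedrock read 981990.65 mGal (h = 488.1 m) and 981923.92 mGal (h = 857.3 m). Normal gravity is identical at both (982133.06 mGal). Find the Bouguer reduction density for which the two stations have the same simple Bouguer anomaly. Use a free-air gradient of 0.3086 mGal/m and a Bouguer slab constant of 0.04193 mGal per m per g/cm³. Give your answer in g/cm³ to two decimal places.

Δg_obs = 981923.92 − 981990.65 = -66.73 mGal over Δh = 857.3 − 488.1 = 369.2 m
Equal Bouguer anomalies ⇒ Δg_obs + (0.3086 − 0.04193ρ)·Δh = 0
0.3086 − 0.04193ρ = −Δg_obs/Δh = 0.18074
ρ = (0.3086 − 0.18074) / 0.04193 = 3.05 g/cm³

3.05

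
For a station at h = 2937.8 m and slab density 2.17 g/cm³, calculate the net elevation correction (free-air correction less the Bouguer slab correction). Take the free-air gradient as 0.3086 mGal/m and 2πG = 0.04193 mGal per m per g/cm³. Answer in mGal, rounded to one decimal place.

639.3

Combined gradient = 0.3086 − 0.04193 × 2.17 = 0.2176119 mGal/m
Combined elevation correction = 0.2176119 × 2937.8 = 639.3 mGal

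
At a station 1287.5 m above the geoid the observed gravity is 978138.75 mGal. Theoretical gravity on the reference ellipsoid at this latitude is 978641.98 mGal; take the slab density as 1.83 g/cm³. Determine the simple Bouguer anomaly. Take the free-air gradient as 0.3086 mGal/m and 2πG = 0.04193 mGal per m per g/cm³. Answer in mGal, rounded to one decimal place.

-204.7

Free-air correction = 0.3086 × 1287.5 = 397.32 mGal
Free-air anomaly = 978138.75 − 978641.98 + (397.32) = -105.91 mGal
Bouguer slab correction = 0.04193 × 1.83 × 1287.5 = 98.79 mGal
Simple Bouguer anomaly = -105.91 − (98.79) = -204.70 mGal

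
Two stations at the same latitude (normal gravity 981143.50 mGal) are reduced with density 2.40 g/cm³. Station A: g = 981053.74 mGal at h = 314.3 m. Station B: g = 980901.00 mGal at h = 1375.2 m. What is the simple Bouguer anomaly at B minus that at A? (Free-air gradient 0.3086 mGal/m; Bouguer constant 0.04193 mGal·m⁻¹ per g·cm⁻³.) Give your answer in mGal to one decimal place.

Δg_SB(A) = 981053.74 − 981143.50 + 0.3086×314.3 − 0.04193×2.40×314.3 = -24.40 mGal
Δg_SB(B) = 980901.00 − 981143.50 + 0.3086×1375.2 − 0.04193×2.40×1375.2 = 43.50 mGal
Difference = 43.50 − (-24.40) = 67.90 mGal

67.9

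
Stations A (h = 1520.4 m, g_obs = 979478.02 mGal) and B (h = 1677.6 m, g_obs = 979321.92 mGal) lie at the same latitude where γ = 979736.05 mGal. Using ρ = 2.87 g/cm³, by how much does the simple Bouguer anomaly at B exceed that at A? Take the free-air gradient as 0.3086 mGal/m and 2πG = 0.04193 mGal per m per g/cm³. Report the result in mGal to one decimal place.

-126.5

Δg_SB(A) = 979478.02 − 979736.05 + 0.3086×1520.4 − 0.04193×2.87×1520.4 = 28.20 mGal
Δg_SB(B) = 979321.92 − 979736.05 + 0.3086×1677.6 − 0.04193×2.87×1677.6 = -98.30 mGal
Difference = -98.30 − (28.20) = -126.50 mGal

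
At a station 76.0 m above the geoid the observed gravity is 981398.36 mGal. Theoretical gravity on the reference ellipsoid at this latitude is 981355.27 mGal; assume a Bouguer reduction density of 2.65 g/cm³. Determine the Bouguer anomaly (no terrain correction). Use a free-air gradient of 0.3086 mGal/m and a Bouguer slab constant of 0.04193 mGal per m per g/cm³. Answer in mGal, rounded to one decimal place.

58.1

Free-air correction = 0.3086 × 76.0 = 23.45 mGal
Free-air anomaly = 981398.36 − 981355.27 + (23.45) = 66.54 mGal
Bouguer slab correction = 0.04193 × 2.65 × 76.0 = 8.44 mGal
Simple Bouguer anomaly = 66.54 − (8.44) = 58.10 mGal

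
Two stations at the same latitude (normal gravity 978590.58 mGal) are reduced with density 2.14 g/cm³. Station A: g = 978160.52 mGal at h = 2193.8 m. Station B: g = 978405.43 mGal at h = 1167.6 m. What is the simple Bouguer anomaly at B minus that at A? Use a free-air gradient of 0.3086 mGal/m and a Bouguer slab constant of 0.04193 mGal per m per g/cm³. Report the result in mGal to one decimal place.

Δg_SB(A) = 978160.52 − 978590.58 + 0.3086×2193.8 − 0.04193×2.14×2193.8 = 50.10 mGal
Δg_SB(B) = 978405.43 − 978590.58 + 0.3086×1167.6 − 0.04193×2.14×1167.6 = 70.40 mGal
Difference = 70.40 − (50.10) = 20.30 mGal

20.3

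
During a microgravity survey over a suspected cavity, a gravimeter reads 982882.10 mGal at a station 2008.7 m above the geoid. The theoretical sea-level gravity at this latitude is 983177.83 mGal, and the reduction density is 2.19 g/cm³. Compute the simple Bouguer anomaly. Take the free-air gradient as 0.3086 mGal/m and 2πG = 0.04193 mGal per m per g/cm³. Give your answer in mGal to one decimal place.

139.7

Free-air correction = 0.3086 × 2008.7 = 619.88 mGal
Free-air anomaly = 982882.10 − 983177.83 + (619.88) = 324.15 mGal
Bouguer slab correction = 0.04193 × 2.19 × 2008.7 = 184.45 mGal
Simple Bouguer anomaly = 324.15 − (184.45) = 139.70 mGal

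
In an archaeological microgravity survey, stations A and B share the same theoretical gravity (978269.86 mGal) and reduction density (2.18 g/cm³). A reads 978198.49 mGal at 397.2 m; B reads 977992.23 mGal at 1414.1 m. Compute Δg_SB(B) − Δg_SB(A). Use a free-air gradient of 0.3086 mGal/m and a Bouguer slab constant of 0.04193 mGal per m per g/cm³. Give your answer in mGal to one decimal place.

14.6

Δg_SB(A) = 978198.49 − 978269.86 + 0.3086×397.2 − 0.04193×2.18×397.2 = 14.90 mGal
Δg_SB(B) = 977992.23 − 978269.86 + 0.3086×1414.1 − 0.04193×2.18×1414.1 = 29.50 mGal
Difference = 29.50 − (14.90) = 14.60 mGal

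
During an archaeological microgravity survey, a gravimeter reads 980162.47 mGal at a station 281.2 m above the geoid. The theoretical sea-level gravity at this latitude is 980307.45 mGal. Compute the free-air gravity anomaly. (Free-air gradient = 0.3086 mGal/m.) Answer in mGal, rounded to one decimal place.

-58.2

Free-air correction = 0.3086 × 281.2 = 86.78 mGal
Free-air anomaly = 980162.47 − 980307.45 + (86.78) = -58.20 mGal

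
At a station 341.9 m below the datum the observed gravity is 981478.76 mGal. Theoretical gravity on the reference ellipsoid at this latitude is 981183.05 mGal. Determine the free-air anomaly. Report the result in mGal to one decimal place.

190.2

Free-air correction = 0.3086 × -341.9 = -105.51 mGal
Free-air anomaly = 981478.76 − 981183.05 + (-105.51) = 190.20 mGal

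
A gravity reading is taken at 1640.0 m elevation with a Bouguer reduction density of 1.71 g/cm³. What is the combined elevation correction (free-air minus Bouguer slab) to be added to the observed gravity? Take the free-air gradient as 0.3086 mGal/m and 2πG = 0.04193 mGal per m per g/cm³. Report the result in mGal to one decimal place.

388.5

Combined gradient = 0.3086 − 0.04193 × 1.71 = 0.2368997 mGal/m
Combined elevation correction = 0.2368997 × 1640.0 = 388.5 mGal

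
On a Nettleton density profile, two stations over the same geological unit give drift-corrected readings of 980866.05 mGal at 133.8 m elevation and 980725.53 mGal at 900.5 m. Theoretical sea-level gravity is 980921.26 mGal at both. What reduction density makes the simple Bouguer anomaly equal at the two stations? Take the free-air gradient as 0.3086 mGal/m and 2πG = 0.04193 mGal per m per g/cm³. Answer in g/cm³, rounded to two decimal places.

2.99

Δg_obs = 980725.53 − 980866.05 = -140.52 mGal over Δh = 900.5 − 133.8 = 766.7 m
Equal Bouguer anomalies ⇒ Δg_obs + (0.3086 − 0.04193ρ)·Δh = 0
0.3086 − 0.04193ρ = −Δg_obs/Δh = 0.18328
ρ = (0.3086 − 0.18328) / 0.04193 = 2.99 g/cm³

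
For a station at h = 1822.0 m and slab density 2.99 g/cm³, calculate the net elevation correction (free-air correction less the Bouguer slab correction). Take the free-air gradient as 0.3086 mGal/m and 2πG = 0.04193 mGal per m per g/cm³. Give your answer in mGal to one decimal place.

Combined gradient = 0.3086 − 0.04193 × 2.99 = 0.1832293 mGal/m
Combined elevation correction = 0.1832293 × 1822.0 = 333.8 mGal

333.8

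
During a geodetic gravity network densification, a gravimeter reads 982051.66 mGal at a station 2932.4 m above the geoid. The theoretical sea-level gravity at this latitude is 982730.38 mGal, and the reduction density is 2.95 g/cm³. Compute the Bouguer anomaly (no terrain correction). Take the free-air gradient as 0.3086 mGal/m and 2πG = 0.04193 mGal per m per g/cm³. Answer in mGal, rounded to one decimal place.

-136.5

Free-air correction = 0.3086 × 2932.4 = 904.94 mGal
Free-air anomaly = 982051.66 − 982730.38 + (904.94) = 226.22 mGal
Bouguer slab correction = 0.04193 × 2.95 × 2932.4 = 362.72 mGal
Simple Bouguer anomaly = 226.22 − (362.72) = -136.50 mGal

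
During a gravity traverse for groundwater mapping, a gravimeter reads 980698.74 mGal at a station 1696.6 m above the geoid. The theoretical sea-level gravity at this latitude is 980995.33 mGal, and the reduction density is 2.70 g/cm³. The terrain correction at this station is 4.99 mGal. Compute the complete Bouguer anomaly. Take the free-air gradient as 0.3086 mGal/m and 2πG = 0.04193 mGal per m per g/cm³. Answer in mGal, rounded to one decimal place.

Free-air correction = 0.3086 × 1696.6 = 523.57 mGal
Free-air anomaly = 980698.74 − 980995.33 + (523.57) = 226.98 mGal
Bouguer slab correction = 0.04193 × 2.70 × 1696.6 = 192.07 mGal
Simple Bouguer anomaly = 226.98 − (192.07) = 34.91 mGal
Complete Bouguer anomaly = 34.91 + 4.99 = 39.90 mGal

39.9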